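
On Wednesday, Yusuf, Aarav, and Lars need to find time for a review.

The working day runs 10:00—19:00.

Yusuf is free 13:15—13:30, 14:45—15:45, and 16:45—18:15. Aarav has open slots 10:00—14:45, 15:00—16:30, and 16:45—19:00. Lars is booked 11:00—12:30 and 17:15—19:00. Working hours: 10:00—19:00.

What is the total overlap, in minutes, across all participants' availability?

Lars free within 10:00–19:00: 10:00–11:00, 12:30–17:15.
Yusuf ∩ Aarav: 13:15–13:30, 15:00–15:45, 16:45–18:15.
Yusuf ∩ Aarav ∩ Lars: 13:15–13:30, 15:00–15:45, 16:45–17:15.
Total common minutes: 15 + 45 + 30 = 90.

90 minutes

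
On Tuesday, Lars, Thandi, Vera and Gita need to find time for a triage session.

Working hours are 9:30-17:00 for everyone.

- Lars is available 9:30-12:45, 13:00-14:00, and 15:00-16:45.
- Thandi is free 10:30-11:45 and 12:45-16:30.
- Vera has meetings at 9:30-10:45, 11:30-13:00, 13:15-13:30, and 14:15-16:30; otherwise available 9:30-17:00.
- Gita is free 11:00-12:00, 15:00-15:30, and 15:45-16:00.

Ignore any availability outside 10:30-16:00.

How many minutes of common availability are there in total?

30 minutes

Vera free within 09:30–17:00: 10:45–11:30, 13:00–13:15, 13:30–14:15, 16:30–17:00.
Lars ∩ Thandi: 10:30–11:45, 13:00–14:00, 15:00–16:30.
Lars ∩ Thandi ∩ Vera: 10:45–11:30, 13:00–13:15, 13:30–14:00.
Lars ∩ Thandi ∩ Vera ∩ Gita: 11:00–11:30.
Restricted to 10:30–16:00: 11:00–11:30.
Total common minutes: 30.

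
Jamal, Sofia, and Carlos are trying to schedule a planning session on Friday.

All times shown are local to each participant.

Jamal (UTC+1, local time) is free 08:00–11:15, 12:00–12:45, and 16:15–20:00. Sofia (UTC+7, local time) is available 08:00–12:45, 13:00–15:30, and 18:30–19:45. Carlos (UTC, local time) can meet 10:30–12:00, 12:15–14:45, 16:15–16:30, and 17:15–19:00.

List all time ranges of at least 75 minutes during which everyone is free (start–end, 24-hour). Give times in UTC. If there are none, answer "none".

none

Jamal → UTC: 07:00–10:15, 11:00–11:45, 15:15–19:00.
Sofia → UTC: 01:00–05:45, 06:00–08:30, 11:30–12:45.
Carlos → UTC: 10:30–12:00, 12:15–14:45, 16:15–16:30, 17:15–19:00.
Jamal ∩ Sofia: 07:00–08:30, 11:30–11:45.
Jamal ∩ Sofia ∩ Carlos: 11:30–11:45.
Windows ≥ 75 min: (none).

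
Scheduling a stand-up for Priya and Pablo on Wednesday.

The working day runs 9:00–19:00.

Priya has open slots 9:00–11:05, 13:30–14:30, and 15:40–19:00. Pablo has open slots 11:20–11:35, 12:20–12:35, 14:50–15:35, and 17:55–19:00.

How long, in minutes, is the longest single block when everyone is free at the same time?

65 minutes

Priya ∩ Pablo: 17:55–19:00.
Single common window of 65 minutes.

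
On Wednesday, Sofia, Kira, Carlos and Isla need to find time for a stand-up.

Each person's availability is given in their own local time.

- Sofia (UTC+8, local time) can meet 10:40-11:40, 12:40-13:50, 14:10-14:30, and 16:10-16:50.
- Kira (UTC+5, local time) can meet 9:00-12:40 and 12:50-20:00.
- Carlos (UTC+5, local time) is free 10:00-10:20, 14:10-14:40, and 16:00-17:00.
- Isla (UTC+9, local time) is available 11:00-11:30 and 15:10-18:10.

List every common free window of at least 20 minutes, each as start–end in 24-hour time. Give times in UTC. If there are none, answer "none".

Sofia → UTC: 02:40–03:40, 04:40–05:50, 06:10–06:30, 08:10–08:50.
Kira → UTC: 04:00–07:40, 07:50–15:00.
Carlos → UTC: 05:00–05:20, 09:10–09:40, 11:00–12:00.
Isla → UTC: 02:00–02:30, 06:10–09:10.
Sofia ∩ Kira: 04:40–05:50, 06:10–06:30, 08:10–08:50.
Sofia ∩ Kira ∩ Carlos: 05:00–05:20.
Sofia ∩ Kira ∩ Carlos ∩ Isla: (none).
Windows ≥ 20 min: (none).

none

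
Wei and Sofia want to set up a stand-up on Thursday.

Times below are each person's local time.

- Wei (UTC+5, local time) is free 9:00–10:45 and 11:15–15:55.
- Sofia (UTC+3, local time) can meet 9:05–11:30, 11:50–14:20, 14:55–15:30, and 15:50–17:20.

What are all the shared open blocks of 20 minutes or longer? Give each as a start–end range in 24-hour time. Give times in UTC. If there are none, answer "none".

06:15–08:30, 08:50–10:55

Wei → UTC: 04:00–05:45, 06:15–10:55.
Sofia → UTC: 06:05–08:30, 08:50–11:20, 11:55–12:30, 12:50–14:20.
Wei ∩ Sofia: 06:15–08:30, 08:50–10:55.
Windows ≥ 20 min: 06:15–08:30, 08:50–10:55.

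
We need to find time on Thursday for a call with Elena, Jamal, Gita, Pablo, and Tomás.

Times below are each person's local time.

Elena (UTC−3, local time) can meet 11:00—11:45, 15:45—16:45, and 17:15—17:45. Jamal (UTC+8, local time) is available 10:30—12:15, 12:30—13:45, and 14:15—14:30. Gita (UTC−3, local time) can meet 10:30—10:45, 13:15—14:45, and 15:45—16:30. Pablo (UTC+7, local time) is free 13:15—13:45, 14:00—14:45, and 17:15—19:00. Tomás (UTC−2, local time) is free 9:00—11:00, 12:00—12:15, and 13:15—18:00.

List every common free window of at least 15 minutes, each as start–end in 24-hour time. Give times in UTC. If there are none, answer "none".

none

Elena → UTC: 14:00–14:45, 18:45–19:45, 20:15–20:45.
Jamal → UTC: 02:30–04:15, 04:30–05:45, 06:15–06:30.
Gita → UTC: 13:30–13:45, 16:15–17:45, 18:45–19:30.
Pablo → UTC: 06:15–06:45, 07:00–07:45, 10:15–12:00.
Tomás → UTC: 11:00–13:00, 14:00–14:15, 15:15–20:00.
Elena ∩ Jamal: (none).
Elena ∩ Jamal ∩ Gita: (none).
Elena ∩ Jamal ∩ Gita ∩ Pablo: (none).
Elena ∩ Jamal ∩ Gita ∩ Pablo ∩ Tomás: (none).
Windows ≥ 15 min: (none).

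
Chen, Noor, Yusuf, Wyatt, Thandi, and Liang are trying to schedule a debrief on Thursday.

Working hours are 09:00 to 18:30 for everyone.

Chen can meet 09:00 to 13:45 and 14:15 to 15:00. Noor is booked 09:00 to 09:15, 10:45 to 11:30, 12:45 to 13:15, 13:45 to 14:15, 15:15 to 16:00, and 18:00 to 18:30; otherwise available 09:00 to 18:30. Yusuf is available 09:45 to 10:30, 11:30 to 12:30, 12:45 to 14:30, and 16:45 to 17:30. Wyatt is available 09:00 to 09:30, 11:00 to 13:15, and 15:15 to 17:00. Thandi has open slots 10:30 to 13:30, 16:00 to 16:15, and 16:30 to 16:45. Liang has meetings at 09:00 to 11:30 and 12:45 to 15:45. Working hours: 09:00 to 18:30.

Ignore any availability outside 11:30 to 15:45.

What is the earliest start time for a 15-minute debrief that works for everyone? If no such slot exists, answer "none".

Noor free within 09:00–18:30: 09:15–10:45, 11:30–12:45, 13:15–13:45, 14:15–15:15, 16:00–18:00.
Liang free within 09:00–18:30: 11:30–12:45, 15:45–18:30.
Chen ∩ Noor: 09:15–10:45, 11:30–12:45, 13:15–13:45, 14:15–15:00.
Chen ∩ Noor ∩ Yusuf: 09:45–10:30, 11:30–12:30, 13:15–13:45, 14:15–14:30.
Chen ∩ Noor ∩ Yusuf ∩ Wyatt: 11:30–12:30.
Chen ∩ Noor ∩ Yusuf ∩ Wyatt ∩ Thandi: 11:30–12:30.
Chen ∩ Noor ∩ Yusuf ∩ Wyatt ∩ Thandi ∩ Liang: 11:30–12:30.
Restricted to 11:30–15:45: 11:30–12:30.
Windows ≥ 15 min: 11:30–12:30.
Earliest such window starts at 11:30.

11:30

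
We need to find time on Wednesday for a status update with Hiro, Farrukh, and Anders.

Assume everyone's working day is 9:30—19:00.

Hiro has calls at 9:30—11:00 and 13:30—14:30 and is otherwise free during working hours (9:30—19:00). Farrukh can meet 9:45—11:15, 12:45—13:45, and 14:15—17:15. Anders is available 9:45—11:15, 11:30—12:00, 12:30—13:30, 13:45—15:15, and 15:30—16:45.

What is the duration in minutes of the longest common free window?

75 minutes

Hiro free within 09:30–19:00: 11:00–13:30, 14:30–19:00.
Hiro ∩ Farrukh: 11:00–11:15, 12:45–13:30, 14:30–17:15.
Hiro ∩ Farrukh ∩ Anders: 11:00–11:15, 12:45–13:30, 14:30–15:15, 15:30–16:45.
Common window lengths: 15, 45, 45, 75 min; longest is 75.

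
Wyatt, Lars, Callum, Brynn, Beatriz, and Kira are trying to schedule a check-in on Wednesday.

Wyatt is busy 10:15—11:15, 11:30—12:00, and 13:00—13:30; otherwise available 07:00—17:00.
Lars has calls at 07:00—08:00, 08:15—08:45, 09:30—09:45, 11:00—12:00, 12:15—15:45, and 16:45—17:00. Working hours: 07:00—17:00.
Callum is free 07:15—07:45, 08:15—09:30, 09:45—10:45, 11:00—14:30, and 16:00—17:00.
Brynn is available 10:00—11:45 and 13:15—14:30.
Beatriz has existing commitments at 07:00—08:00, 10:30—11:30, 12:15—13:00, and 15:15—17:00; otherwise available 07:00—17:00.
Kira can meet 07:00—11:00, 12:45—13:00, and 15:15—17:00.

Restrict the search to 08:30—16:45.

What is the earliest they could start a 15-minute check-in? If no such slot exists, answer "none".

Wyatt free within 07:00–17:00: 07:00–10:15, 11:15–11:30, 12:00–13:00, 13:30–17:00.
Lars free within 07:00–17:00: 08:00–08:15, 08:45–09:30, 09:45–11:00, 12:00–12:15, 15:45–16:45.
Beatriz free within 07:00–17:00: 08:00–10:30, 11:30–12:15, 13:00–15:15.
Wyatt ∩ Lars: 08:00–08:15, 08:45–09:30, 09:45–10:15, 12:00–12:15, 15:45–16:45.
Wyatt ∩ Lars ∩ Callum: 08:45–09:30, 09:45–10:15, 12:00–12:15, 16:00–16:45.
Wyatt ∩ Lars ∩ Callum ∩ Brynn: 10:00–10:15.
Wyatt ∩ Lars ∩ Callum ∩ Brynn ∩ Beatriz: 10:00–10:15.
Wyatt ∩ Lars ∩ Callum ∩ Brynn ∩ Beatriz ∩ Kira: 10:00–10:15.
Restricted to 08:30–16:45: 10:00–10:15.
Windows ≥ 15 min: 10:00–10:15.
Earliest such window starts at 10:00.

10:00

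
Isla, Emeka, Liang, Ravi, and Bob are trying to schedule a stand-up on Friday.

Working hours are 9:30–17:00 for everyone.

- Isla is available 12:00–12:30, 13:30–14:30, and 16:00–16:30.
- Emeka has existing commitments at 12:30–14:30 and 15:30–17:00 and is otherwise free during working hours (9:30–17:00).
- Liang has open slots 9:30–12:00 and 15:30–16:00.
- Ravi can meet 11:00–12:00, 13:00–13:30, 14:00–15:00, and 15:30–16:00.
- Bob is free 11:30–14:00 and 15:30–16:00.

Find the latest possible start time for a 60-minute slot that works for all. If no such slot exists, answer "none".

none

Emeka free within 09:30–17:00: 09:30–12:30, 14:30–15:30.
Isla ∩ Emeka: 12:00–12:30.
Isla ∩ Emeka ∩ Liang: (none).
Isla ∩ Emeka ∩ Liang ∩ Ravi: (none).
Isla ∩ Emeka ∩ Liang ∩ Ravi ∩ Bob: (none).
Windows ≥ 60 min: (none).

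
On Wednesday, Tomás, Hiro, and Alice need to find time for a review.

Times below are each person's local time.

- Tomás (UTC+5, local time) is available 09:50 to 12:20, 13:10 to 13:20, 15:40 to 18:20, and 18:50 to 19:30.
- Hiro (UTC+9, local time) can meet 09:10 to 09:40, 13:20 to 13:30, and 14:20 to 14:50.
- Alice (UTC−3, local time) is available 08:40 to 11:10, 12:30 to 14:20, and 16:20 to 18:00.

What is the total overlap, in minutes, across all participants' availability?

Tomás → UTC: 04:50–07:20, 08:10–08:20, 10:40–13:20, 13:50–14:30.
Hiro → UTC: 00:10–00:40, 04:20–04:30, 05:20–05:50.
Alice → UTC: 11:40–14:10, 15:30–17:20, 19:20–21:00.
Tomás ∩ Hiro: 05:20–05:50.
Tomás ∩ Hiro ∩ Alice: (none).
Total common minutes: 0.

0 minutes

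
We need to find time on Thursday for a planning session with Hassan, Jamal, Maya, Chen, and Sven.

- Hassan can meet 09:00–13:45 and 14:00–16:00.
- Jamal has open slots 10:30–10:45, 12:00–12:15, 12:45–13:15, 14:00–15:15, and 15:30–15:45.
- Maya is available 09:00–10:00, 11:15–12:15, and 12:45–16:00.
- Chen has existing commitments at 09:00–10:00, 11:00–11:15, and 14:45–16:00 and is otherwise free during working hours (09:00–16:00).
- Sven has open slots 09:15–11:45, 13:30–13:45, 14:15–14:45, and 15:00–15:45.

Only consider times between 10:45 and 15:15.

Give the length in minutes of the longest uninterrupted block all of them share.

Chen free within 09:00–16:00: 10:00–11:00, 11:15–14:45.
Hassan ∩ Jamal: 10:30–10:45, 12:00–12:15, 12:45–13:15, 14:00–15:15, 15:30–15:45.
Hassan ∩ Jamal ∩ Maya: 12:00–12:15, 12:45–13:15, 14:00–15:15, 15:30–15:45.
Hassan ∩ Jamal ∩ Maya ∩ Chen: 12:00–12:15, 12:45–13:15, 14:00–14:45.
Hassan ∩ Jamal ∩ Maya ∩ Chen ∩ Sven: 14:15–14:45.
Restricted to 10:45–15:15: 14:15–14:45.
Single common window of 30 minutes.

30 minutes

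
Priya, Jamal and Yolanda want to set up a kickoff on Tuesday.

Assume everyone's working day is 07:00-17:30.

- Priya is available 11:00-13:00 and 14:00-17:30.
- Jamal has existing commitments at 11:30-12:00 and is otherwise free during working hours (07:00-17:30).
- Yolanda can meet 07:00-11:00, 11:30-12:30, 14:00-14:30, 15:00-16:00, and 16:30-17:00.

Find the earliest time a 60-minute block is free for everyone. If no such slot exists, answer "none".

15:00

Jamal free within 07:00–17:30: 07:00–11:30, 12:00–17:30.
Priya ∩ Jamal: 11:00–11:30, 12:00–13:00, 14:00–17:30.
Priya ∩ Jamal ∩ Yolanda: 12:00–12:30, 14:00–14:30, 15:00–16:00, 16:30–17:00.
Windows ≥ 60 min: 15:00–16:00.
Earliest such window starts at 15:00.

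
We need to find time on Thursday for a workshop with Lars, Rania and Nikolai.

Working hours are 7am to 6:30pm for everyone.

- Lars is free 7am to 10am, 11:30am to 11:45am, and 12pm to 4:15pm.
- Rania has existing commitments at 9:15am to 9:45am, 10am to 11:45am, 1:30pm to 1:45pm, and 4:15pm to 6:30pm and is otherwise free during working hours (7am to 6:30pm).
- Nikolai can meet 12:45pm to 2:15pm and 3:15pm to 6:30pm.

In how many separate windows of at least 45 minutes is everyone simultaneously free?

2

Rania free within 07:00–18:30: 07:00–09:15, 09:45–10:00, 11:45–13:30, 13:45–16:15.
Lars ∩ Rania: 07:00–09:15, 09:45–10:00, 12:00–13:30, 13:45–16:15.
Lars ∩ Rania ∩ Nikolai: 12:45–13:30, 13:45–14:15, 15:15–16:15.
Windows ≥ 45 min: 12:45–13:30, 15:15–16:15.
That's 2 windows.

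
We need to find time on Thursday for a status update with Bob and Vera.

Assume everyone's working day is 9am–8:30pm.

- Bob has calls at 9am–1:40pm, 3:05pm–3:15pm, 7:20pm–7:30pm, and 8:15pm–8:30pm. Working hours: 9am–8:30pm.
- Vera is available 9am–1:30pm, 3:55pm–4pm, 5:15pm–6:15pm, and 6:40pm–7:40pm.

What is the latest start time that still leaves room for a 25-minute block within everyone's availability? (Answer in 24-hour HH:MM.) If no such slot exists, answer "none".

18:55

Bob free within 09:00–20:30: 13:40–15:05, 15:15–19:20, 19:30–20:15.
Bob ∩ Vera: 15:55–16:00, 17:15–18:15, 18:40–19:20, 19:30–19:40.
Windows ≥ 25 min: 17:15–18:15, 18:40–19:20.
Latest start in the last window 18:40–19:20 is 19:20 − 25 min = 18:55.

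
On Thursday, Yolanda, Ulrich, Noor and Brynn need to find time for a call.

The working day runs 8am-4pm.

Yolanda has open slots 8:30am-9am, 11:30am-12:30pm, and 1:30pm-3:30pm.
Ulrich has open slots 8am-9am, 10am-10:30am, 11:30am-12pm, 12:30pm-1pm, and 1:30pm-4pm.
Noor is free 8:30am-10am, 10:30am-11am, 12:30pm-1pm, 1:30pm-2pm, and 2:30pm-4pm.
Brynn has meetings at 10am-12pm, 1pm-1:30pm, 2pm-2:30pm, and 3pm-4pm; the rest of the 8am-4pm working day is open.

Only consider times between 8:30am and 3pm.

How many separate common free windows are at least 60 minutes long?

Brynn free within 08:00–16:00: 08:00–10:00, 12:00–13:00, 13:30–14:00, 14:30–15:00.
Yolanda ∩ Ulrich: 08:30–09:00, 11:30–12:00, 13:30–15:30.
Yolanda ∩ Ulrich ∩ Noor: 08:30–09:00, 13:30–14:00, 14:30–15:30.
Yolanda ∩ Ulrich ∩ Noor ∩ Brynn: 08:30–09:00, 13:30–14:00, 14:30–15:00.
Restricted to 08:30–15:00: 08:30–09:00, 13:30–14:00, 14:30–15:00.
Windows ≥ 60 min: (none).
That's 0 windows.

0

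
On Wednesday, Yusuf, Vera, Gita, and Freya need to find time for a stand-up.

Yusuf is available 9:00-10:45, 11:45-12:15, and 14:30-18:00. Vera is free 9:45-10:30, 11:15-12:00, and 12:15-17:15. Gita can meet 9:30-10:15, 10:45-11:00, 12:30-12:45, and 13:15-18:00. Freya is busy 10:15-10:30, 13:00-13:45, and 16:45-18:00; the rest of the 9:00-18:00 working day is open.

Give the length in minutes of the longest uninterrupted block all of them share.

Freya free within 09:00–18:00: 09:00–10:15, 10:30–13:00, 13:45–16:45.
Yusuf ∩ Vera: 09:45–10:30, 11:45–12:00, 14:30–17:15.
Yusuf ∩ Vera ∩ Gita: 09:45–10:15, 14:30–17:15.
Yusuf ∩ Vera ∩ Gita ∩ Freya: 09:45–10:15, 14:30–16:45.
Common window lengths: 30, 135 min; longest is 135.

135 minutes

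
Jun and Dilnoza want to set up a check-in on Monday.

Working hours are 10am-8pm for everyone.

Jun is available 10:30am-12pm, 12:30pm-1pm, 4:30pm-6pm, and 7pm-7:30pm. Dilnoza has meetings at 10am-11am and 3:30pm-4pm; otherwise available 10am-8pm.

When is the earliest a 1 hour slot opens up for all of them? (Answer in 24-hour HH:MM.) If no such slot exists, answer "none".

11:00

Dilnoza free within 10:00–20:00: 11:00–15:30, 16:00–20:00.
Jun ∩ Dilnoza: 11:00–12:00, 12:30–13:00, 16:30–18:00, 19:00–19:30.
Windows ≥ 60 min: 11:00–12:00, 16:30–18:00.
Earliest such window starts at 11:00.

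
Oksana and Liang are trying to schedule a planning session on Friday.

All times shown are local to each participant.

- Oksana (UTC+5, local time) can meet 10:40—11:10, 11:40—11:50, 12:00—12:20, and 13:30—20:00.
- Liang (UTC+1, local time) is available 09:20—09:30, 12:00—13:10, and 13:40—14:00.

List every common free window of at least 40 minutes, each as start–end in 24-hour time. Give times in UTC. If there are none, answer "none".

11:00–12:10

Oksana → UTC: 05:40–06:10, 06:40–06:50, 07:00–07:20, 08:30–15:00.
Liang → UTC: 08:20–08:30, 11:00–12:10, 12:40–13:00.
Oksana ∩ Liang: 11:00–12:10, 12:40–13:00.
Windows ≥ 40 min: 11:00–12:10.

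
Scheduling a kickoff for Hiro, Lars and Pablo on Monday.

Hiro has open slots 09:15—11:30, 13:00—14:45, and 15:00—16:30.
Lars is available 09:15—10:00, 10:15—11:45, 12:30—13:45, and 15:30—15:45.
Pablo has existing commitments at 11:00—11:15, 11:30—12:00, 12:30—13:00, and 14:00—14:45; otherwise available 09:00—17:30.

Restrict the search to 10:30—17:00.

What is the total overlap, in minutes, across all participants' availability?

Pablo free within 09:00–17:30: 09:00–11:00, 11:15–11:30, 12:00–12:30, 13:00–14:00, 14:45–17:30.
Hiro ∩ Lars: 09:15–10:00, 10:15–11:30, 13:00–13:45, 15:30–15:45.
Hiro ∩ Lars ∩ Pablo: 09:15–10:00, 10:15–11:00, 11:15–11:30, 13:00–13:45, 15:30–15:45.
Restricted to 10:30–17:00: 10:30–11:00, 11:15–11:30, 13:00–13:45, 15:30–15:45.
Total common minutes: 30 + 15 + 45 + 15 = 105.

105 minutes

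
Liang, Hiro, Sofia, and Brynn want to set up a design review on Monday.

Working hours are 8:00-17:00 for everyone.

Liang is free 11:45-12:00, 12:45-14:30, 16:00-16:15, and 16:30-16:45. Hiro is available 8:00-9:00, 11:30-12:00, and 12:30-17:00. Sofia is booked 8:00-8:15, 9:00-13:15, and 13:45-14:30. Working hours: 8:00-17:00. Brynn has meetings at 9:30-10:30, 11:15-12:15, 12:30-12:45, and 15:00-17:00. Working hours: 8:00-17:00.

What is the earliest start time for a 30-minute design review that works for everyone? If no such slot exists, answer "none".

13:15

Sofia free within 08:00–17:00: 08:15–09:00, 13:15–13:45, 14:30–17:00.
Brynn free within 08:00–17:00: 08:00–09:30, 10:30–11:15, 12:15–12:30, 12:45–15:00.
Liang ∩ Hiro: 11:45–12:00, 12:45–14:30, 16:00–16:15, 16:30–16:45.
Liang ∩ Hiro ∩ Sofia: 13:15–13:45, 16:00–16:15, 16:30–16:45.
Liang ∩ Hiro ∩ Sofia ∩ Brynn: 13:15–13:45.
Windows ≥ 30 min: 13:15–13:45.
Earliest such window starts at 13:15.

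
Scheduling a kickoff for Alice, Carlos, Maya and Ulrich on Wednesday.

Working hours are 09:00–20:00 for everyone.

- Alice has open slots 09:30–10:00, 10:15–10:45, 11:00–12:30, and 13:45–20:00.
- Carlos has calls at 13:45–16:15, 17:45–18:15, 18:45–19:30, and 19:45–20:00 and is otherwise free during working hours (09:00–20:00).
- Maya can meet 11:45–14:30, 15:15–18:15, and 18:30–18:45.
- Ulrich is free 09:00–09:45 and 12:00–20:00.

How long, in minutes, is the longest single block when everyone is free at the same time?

90 minutes

Carlos free within 09:00–20:00: 09:00–13:45, 16:15–17:45, 18:15–18:45, 19:30–19:45.
Alice ∩ Carlos: 09:30–10:00, 10:15–10:45, 11:00–12:30, 16:15–17:45, 18:15–18:45, 19:30–19:45.
Alice ∩ Carlos ∩ Maya: 11:45–12:30, 16:15–17:45, 18:30–18:45.
Alice ∩ Carlos ∩ Maya ∩ Ulrich: 12:00–12:30, 16:15–17:45, 18:30–18:45.
Common window lengths: 30, 90, 15 min; longest is 90.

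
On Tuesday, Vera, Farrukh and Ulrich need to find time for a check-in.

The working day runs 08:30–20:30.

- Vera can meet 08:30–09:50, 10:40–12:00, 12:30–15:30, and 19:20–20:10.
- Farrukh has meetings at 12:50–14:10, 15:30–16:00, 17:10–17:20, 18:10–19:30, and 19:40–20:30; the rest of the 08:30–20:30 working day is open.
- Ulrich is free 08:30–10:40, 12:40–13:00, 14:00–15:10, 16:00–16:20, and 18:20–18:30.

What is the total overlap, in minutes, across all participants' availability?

Farrukh free within 08:30–20:30: 08:30–12:50, 14:10–15:30, 16:00–17:10, 17:20–18:10, 19:30–19:40.
Vera ∩ Farrukh: 08:30–09:50, 10:40–12:00, 12:30–12:50, 14:10–15:30, 19:30–19:40.
Vera ∩ Farrukh ∩ Ulrich: 08:30–09:50, 12:40–12:50, 14:10–15:10.
Total common minutes: 80 + 10 + 60 = 150.

150 minutes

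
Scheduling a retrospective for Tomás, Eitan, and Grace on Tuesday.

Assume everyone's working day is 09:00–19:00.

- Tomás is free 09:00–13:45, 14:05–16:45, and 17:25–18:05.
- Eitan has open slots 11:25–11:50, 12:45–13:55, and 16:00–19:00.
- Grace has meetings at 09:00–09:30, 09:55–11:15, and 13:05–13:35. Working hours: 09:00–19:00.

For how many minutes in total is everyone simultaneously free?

140 minutes

Grace free within 09:00–19:00: 09:30–09:55, 11:15–13:05, 13:35–19:00.
Tomás ∩ Eitan: 11:25–11:50, 12:45–13:45, 16:00–16:45, 17:25–18:05.
Tomás ∩ Eitan ∩ Grace: 11:25–11:50, 12:45–13:05, 13:35–13:45, 16:00–16:45, 17:25–18:05.
Total common minutes: 25 + 20 + 10 + 45 + 40 = 140.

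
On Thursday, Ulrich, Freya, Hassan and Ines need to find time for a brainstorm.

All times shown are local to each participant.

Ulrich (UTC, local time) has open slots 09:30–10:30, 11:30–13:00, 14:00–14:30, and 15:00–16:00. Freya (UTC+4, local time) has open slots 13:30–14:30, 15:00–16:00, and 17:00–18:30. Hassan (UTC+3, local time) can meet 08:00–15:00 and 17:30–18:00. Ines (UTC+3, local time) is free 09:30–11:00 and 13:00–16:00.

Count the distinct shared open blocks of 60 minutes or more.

0

Ulrich → UTC: 09:30–10:30, 11:30–13:00, 14:00–14:30, 15:00–16:00.
Freya → UTC: 09:30–10:30, 11:00–12:00, 13:00–14:30.
Hassan → UTC: 05:00–12:00, 14:30–15:00.
Ines → UTC: 06:30–08:00, 10:00–13:00.
Ulrich ∩ Freya: 09:30–10:30, 11:30–12:00, 14:00–14:30.
Ulrich ∩ Freya ∩ Hassan: 09:30–10:30, 11:30–12:00.
Ulrich ∩ Freya ∩ Hassan ∩ Ines: 10:00–10:30, 11:30–12:00.
Windows ≥ 60 min: (none).
That's 0 windows.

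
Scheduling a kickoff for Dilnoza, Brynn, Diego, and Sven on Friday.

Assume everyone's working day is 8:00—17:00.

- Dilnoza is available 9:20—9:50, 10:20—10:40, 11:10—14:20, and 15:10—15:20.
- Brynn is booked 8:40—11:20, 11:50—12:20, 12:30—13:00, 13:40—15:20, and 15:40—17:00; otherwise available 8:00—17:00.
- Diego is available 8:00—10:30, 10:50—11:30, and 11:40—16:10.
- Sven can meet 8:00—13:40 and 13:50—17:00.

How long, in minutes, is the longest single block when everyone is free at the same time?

40 minutes

Brynn free within 08:00–17:00: 08:00–08:40, 11:20–11:50, 12:20–12:30, 13:00–13:40, 15:20–15:40.
Dilnoza ∩ Brynn: 11:20–11:50, 12:20–12:30, 13:00–13:40.
Dilnoza ∩ Brynn ∩ Diego: 11:20–11:30, 11:40–11:50, 12:20–12:30, 13:00–13:40.
Dilnoza ∩ Brynn ∩ Diego ∩ Sven: 11:20–11:30, 11:40–11:50, 12:20–12:30, 13:00–13:40.
Common window lengths: 10, 10, 10, 40 min; longest is 40.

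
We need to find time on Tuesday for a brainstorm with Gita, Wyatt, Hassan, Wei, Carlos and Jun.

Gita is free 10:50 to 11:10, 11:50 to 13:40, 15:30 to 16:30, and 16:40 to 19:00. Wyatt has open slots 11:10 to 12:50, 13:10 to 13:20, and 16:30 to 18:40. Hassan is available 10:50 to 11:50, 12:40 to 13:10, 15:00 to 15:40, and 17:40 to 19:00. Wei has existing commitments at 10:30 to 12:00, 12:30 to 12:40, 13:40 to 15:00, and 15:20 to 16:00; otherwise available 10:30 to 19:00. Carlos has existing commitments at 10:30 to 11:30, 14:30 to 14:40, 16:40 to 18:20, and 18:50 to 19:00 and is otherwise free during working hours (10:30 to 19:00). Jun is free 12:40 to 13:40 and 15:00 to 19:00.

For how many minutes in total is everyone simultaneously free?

Wei free within 10:30–19:00: 12:00–12:30, 12:40–13:40, 15:00–15:20, 16:00–19:00.
Carlos free within 10:30–19:00: 11:30–14:30, 14:40–16:40, 18:20–18:50.
Gita ∩ Wyatt: 11:50–12:50, 13:10–13:20, 16:40–18:40.
Gita ∩ Wyatt ∩ Hassan: 12:40–12:50, 17:40–18:40.
Gita ∩ Wyatt ∩ Hassan ∩ Wei: 12:40–12:50, 17:40–18:40.
Gita ∩ Wyatt ∩ Hassan ∩ Wei ∩ Carlos: 12:40–12:50, 18:20–18:40.
Gita ∩ Wyatt ∩ Hassan ∩ Wei ∩ Carlos ∩ Jun: 12:40–12:50, 18:20–18:40.
Total common minutes: 10 + 20 = 30.

30 minutes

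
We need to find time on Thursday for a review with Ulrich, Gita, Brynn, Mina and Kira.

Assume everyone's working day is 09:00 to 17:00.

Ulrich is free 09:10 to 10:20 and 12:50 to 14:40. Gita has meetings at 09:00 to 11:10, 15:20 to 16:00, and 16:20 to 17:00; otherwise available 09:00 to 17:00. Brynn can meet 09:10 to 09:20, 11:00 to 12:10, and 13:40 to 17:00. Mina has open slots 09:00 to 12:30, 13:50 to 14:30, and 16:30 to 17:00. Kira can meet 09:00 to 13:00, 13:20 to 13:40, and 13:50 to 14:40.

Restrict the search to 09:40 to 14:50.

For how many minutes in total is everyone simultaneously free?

40 minutes

Gita free within 09:00–17:00: 11:10–15:20, 16:00–16:20.
Ulrich ∩ Gita: 12:50–14:40.
Ulrich ∩ Gita ∩ Brynn: 13:40–14:40.
Ulrich ∩ Gita ∩ Brynn ∩ Mina: 13:50–14:30.
Ulrich ∩ Gita ∩ Brynn ∩ Mina ∩ Kira: 13:50–14:30.
Restricted to 09:40–14:50: 13:50–14:30.
Total common minutes: 40.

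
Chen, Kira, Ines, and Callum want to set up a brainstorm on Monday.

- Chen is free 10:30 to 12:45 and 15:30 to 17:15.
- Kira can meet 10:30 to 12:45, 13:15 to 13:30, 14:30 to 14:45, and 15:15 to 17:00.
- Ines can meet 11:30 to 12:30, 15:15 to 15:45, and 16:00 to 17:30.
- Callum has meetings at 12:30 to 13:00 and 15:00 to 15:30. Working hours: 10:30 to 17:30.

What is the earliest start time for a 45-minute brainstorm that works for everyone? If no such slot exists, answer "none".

Callum free within 10:30–17:30: 10:30–12:30, 13:00–15:00, 15:30–17:30.
Chen ∩ Kira: 10:30–12:45, 15:30–17:00.
Chen ∩ Kira ∩ Ines: 11:30–12:30, 15:30–15:45, 16:00–17:00.
Chen ∩ Kira ∩ Ines ∩ Callum: 11:30–12:30, 15:30–15:45, 16:00–17:00.
Windows ≥ 45 min: 11:30–12:30, 16:00–17:00.
Earliest such window starts at 11:30.

11:30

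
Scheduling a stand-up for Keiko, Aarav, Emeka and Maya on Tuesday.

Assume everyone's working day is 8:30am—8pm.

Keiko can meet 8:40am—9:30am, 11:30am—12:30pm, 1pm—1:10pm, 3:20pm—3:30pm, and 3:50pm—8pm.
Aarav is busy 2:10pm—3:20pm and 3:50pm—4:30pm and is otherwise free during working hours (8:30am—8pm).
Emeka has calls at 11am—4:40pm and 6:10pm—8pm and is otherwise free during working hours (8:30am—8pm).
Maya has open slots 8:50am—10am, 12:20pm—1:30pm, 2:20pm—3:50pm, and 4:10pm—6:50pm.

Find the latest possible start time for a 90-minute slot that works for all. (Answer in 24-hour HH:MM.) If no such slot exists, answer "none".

16:40

Aarav free within 08:30–20:00: 08:30–14:10, 15:20–15:50, 16:30–20:00.
Emeka free within 08:30–20:00: 08:30–11:00, 16:40–18:10.
Keiko ∩ Aarav: 08:40–09:30, 11:30–12:30, 13:00–13:10, 15:20–15:30, 16:30–20:00.
Keiko ∩ Aarav ∩ Emeka: 08:40–09:30, 16:40–18:10.
Keiko ∩ Aarav ∩ Emeka ∩ Maya: 08:50–09:30, 16:40–18:10.
Windows ≥ 90 min: 16:40–18:10.
Latest start in the last window 16:40–18:10 is 18:10 − 90 min = 16:40.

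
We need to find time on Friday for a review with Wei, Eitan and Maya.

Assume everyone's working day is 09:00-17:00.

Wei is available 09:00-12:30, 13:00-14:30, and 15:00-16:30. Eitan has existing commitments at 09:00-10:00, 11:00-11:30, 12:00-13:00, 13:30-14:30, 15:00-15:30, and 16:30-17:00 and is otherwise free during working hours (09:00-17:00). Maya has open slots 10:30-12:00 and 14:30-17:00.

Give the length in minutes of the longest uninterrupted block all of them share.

Eitan free within 09:00–17:00: 10:00–11:00, 11:30–12:00, 13:00–13:30, 14:30–15:00, 15:30–16:30.
Wei ∩ Eitan: 10:00–11:00, 11:30–12:00, 13:00–13:30, 15:30–16:30.
Wei ∩ Eitan ∩ Maya: 10:30–11:00, 11:30–12:00, 15:30–16:30.
Common window lengths: 30, 30, 60 min; longest is 60.

60 minutes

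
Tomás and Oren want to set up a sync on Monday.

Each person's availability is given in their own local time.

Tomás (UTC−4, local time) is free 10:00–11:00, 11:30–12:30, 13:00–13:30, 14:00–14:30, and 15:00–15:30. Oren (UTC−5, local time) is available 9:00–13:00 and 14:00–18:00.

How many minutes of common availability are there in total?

Tomás → UTC: 14:00–15:00, 15:30–16:30, 17:00–17:30, 18:00–18:30, 19:00–19:30.
Oren → UTC: 14:00–18:00, 19:00–23:00.
Tomás ∩ Oren: 14:00–15:00, 15:30–16:30, 17:00–17:30, 19:00–19:30.
Total common minutes: 60 + 60 + 30 + 30 = 180.

180 minutes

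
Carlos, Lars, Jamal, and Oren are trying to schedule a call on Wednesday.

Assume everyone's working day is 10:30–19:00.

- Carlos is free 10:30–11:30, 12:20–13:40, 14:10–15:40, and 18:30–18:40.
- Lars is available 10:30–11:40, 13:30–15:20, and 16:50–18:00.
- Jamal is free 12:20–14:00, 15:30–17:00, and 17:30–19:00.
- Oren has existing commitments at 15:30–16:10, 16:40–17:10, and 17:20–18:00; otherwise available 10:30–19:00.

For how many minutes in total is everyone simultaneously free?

10 minutes

Oren free within 10:30–19:00: 10:30–15:30, 16:10–16:40, 17:10–17:20, 18:00–19:00.
Carlos ∩ Lars: 10:30–11:30, 13:30–13:40, 14:10–15:20.
Carlos ∩ Lars ∩ Jamal: 13:30–13:40.
Carlos ∩ Lars ∩ Jamal ∩ Oren: 13:30–13:40.
Total common minutes: 10.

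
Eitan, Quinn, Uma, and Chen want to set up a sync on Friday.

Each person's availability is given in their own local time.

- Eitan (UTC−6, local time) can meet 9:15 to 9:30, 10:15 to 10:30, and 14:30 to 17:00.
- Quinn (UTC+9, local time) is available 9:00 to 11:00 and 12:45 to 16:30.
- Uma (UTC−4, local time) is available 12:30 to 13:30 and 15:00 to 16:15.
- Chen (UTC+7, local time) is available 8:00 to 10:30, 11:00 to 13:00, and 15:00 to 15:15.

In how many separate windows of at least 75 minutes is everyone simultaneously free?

0

Eitan → UTC: 15:15–15:30, 16:15–16:30, 20:30–23:00.
Quinn → UTC: 00:00–02:00, 03:45–07:30.
Uma → UTC: 16:30–17:30, 19:00–20:15.
Chen → UTC: 01:00–03:30, 04:00–06:00, 08:00–08:15.
Eitan ∩ Quinn: (none).
Eitan ∩ Quinn ∩ Uma: (none).
Eitan ∩ Quinn ∩ Uma ∩ Chen: (none).
Windows ≥ 75 min: (none).
That's 0 windows.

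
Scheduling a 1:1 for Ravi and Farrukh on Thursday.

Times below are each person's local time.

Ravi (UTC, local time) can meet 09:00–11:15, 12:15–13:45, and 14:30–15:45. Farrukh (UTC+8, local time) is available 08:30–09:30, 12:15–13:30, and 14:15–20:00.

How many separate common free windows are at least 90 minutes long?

Ravi → UTC: 09:00–11:15, 12:15–13:45, 14:30–15:45.
Farrukh → UTC: 00:30–01:30, 04:15–05:30, 06:15–12:00.
Ravi ∩ Farrukh: 09:00–11:15.
Windows ≥ 90 min: 09:00–11:15.
That's 1 window.

1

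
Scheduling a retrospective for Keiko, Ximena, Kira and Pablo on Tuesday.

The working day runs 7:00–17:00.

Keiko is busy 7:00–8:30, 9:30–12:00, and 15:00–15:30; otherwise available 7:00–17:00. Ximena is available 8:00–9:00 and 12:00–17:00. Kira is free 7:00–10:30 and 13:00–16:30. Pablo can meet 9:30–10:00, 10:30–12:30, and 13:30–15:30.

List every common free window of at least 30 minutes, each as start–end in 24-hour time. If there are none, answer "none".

13:30–15:00

Keiko free within 07:00–17:00: 08:30–09:30, 12:00–15:00, 15:30–17:00.
Keiko ∩ Ximena: 08:30–09:00, 12:00–15:00, 15:30–17:00.
Keiko ∩ Ximena ∩ Kira: 08:30–09:00, 13:00–15:00, 15:30–16:30.
Keiko ∩ Ximena ∩ Kira ∩ Pablo: 13:30–15:00.
Windows ≥ 30 min: 13:30–15:00.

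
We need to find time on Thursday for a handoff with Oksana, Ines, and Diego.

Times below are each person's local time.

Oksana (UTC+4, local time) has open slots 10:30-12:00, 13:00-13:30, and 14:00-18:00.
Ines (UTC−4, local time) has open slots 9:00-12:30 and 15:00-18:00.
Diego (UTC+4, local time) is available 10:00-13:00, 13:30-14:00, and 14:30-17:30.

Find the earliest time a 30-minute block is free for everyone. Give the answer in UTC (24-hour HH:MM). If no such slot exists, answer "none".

Oksana → UTC: 06:30–08:00, 09:00–09:30, 10:00–14:00.
Ines → UTC: 13:00–16:30, 19:00–22:00.
Diego → UTC: 06:00–09:00, 09:30–10:00, 10:30–13:30.
Oksana ∩ Ines: 13:00–14:00.
Oksana ∩ Ines ∩ Diego: 13:00–13:30.
Windows ≥ 30 min: 13:00–13:30.
Earliest such window starts at 13:00.

13:00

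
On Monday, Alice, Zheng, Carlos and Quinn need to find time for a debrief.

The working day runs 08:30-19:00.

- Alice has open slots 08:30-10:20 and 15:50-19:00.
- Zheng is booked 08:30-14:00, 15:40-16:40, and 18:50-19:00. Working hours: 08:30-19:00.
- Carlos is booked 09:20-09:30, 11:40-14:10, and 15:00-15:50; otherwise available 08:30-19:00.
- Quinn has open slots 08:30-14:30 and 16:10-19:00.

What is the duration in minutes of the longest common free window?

130 minutes

Zheng free within 08:30–19:00: 14:00–15:40, 16:40–18:50.
Carlos free within 08:30–19:00: 08:30–09:20, 09:30–11:40, 14:10–15:00, 15:50–19:00.
Alice ∩ Zheng: 16:40–18:50.
Alice ∩ Zheng ∩ Carlos: 16:40–18:50.
Alice ∩ Zheng ∩ Carlos ∩ Quinn: 16:40–18:50.
Single common window of 130 minutes.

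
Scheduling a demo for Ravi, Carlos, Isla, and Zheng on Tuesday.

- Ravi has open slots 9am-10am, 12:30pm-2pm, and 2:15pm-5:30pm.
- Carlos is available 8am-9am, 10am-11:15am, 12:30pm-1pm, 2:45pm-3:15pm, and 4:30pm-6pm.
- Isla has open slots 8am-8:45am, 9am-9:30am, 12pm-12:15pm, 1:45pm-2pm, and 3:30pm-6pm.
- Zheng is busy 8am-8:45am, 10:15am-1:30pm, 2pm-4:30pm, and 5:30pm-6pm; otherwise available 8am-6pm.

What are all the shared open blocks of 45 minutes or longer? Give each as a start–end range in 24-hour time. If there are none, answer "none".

Zheng free within 08:00–18:00: 08:45–10:15, 13:30–14:00, 16:30–17:30.
Ravi ∩ Carlos: 12:30–13:00, 14:45–15:15, 16:30–17:30.
Ravi ∩ Carlos ∩ Isla: 16:30–17:30.
Ravi ∩ Carlos ∩ Isla ∩ Zheng: 16:30–17:30.
Windows ≥ 45 min: 16:30–17:30.

16:30–17:30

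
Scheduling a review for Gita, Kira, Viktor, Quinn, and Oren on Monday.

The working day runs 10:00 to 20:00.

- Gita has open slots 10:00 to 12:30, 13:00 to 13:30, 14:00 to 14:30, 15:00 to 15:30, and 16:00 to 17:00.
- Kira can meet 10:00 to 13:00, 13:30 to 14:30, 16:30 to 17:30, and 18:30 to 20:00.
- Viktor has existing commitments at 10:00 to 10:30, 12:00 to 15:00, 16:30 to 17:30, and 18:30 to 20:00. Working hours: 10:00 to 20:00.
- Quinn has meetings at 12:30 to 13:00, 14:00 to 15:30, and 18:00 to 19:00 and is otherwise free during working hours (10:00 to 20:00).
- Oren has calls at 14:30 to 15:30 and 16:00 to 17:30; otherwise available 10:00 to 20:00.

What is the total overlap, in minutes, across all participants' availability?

90 minutes

Viktor free within 10:00–20:00: 10:30–12:00, 15:00–16:30, 17:30–18:30.
Quinn free within 10:00–20:00: 10:00–12:30, 13:00–14:00, 15:30–18:00, 19:00–20:00.
Oren free within 10:00–20:00: 10:00–14:30, 15:30–16:00, 17:30–20:00.
Gita ∩ Kira: 10:00–12:30, 14:00–14:30, 16:30–17:00.
Gita ∩ Kira ∩ Viktor: 10:30–12:00.
Gita ∩ Kira ∩ Viktor ∩ Quinn: 10:30–12:00.
Gita ∩ Kira ∩ Viktor ∩ Quinn ∩ Oren: 10:30–12:00.
Total common minutes: 90.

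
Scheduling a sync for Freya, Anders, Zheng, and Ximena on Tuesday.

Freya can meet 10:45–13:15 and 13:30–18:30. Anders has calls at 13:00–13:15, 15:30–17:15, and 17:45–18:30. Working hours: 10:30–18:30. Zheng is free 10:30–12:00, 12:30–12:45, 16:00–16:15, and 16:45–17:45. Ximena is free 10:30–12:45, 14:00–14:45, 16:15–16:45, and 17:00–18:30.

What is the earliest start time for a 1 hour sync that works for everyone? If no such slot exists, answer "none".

Anders free within 10:30–18:30: 10:30–13:00, 13:15–15:30, 17:15–17:45.
Freya ∩ Anders: 10:45–13:00, 13:30–15:30, 17:15–17:45.
Freya ∩ Anders ∩ Zheng: 10:45–12:00, 12:30–12:45, 17:15–17:45.
Freya ∩ Anders ∩ Zheng ∩ Ximena: 10:45–12:00, 12:30–12:45, 17:15–17:45.
Windows ≥ 60 min: 10:45–12:00.
Earliest such window starts at 10:45.

10:45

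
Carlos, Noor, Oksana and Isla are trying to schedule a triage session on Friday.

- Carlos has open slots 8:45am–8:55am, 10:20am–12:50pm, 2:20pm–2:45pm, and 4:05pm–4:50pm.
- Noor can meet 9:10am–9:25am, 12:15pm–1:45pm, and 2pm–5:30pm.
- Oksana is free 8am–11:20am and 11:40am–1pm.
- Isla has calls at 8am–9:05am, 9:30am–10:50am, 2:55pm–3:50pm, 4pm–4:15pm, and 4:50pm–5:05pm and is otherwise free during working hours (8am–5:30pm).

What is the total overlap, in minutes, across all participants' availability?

Isla free within 08:00–17:30: 09:05–09:30, 10:50–14:55, 15:50–16:00, 16:15–16:50, 17:05–17:30.
Carlos ∩ Noor: 12:15–12:50, 14:20–14:45, 16:05–16:50.
Carlos ∩ Noor ∩ Oksana: 12:15–12:50.
Carlos ∩ Noor ∩ Oksana ∩ Isla: 12:15–12:50.
Total common minutes: 35.

35 minutes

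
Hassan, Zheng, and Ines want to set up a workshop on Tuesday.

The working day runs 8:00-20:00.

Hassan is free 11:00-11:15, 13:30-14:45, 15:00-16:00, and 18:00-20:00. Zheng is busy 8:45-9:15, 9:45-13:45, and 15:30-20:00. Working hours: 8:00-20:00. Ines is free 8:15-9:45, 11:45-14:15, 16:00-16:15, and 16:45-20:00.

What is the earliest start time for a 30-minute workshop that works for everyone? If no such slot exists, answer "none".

Zheng free within 08:00–20:00: 08:00–08:45, 09:15–09:45, 13:45–15:30.
Hassan ∩ Zheng: 13:45–14:45, 15:00–15:30.
Hassan ∩ Zheng ∩ Ines: 13:45–14:15.
Windows ≥ 30 min: 13:45–14:15.
Earliest such window starts at 13:45.

13:45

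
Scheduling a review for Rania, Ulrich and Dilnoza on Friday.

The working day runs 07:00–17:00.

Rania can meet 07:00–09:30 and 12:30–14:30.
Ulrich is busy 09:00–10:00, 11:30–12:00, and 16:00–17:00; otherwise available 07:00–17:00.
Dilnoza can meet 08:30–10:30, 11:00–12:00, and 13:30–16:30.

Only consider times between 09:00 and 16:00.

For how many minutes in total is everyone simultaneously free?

60 minutes

Ulrich free within 07:00–17:00: 07:00–09:00, 10:00–11:30, 12:00–16:00.
Rania ∩ Ulrich: 07:00–09:00, 12:30–14:30.
Rania ∩ Ulrich ∩ Dilnoza: 08:30–09:00, 13:30–14:30.
Restricted to 09:00–16:00: 13:30–14:30.
Total common minutes: 60.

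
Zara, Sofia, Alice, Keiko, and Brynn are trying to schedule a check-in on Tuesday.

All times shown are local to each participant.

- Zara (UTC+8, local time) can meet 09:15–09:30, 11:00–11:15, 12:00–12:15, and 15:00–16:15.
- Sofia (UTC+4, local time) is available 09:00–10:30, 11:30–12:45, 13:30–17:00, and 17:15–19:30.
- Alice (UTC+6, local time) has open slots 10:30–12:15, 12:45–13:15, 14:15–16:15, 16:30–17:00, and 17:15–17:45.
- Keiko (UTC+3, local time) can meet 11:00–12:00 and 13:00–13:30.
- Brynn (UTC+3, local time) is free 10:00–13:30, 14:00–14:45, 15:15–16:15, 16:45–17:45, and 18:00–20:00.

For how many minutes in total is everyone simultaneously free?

Zara → UTC: 01:15–01:30, 03:00–03:15, 04:00–04:15, 07:00–08:15.
Sofia → UTC: 05:00–06:30, 07:30–08:45, 09:30–13:00, 13:15–15:30.
Alice → UTC: 04:30–06:15, 06:45–07:15, 08:15–10:15, 10:30–11:00, 11:15–11:45.
Keiko → UTC: 08:00–09:00, 10:00–10:30.
Brynn → UTC: 07:00–10:30, 11:00–11:45, 12:15–13:15, 13:45–14:45, 15:00–17:00.
Zara ∩ Sofia: 07:30–08:15.
Zara ∩ Sofia ∩ Alice: (none).
Zara ∩ Sofia ∩ Alice ∩ Keiko: (none).
Zara ∩ Sofia ∩ Alice ∩ Keiko ∩ Brynn: (none).
Total common minutes: 0.

0 minutes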